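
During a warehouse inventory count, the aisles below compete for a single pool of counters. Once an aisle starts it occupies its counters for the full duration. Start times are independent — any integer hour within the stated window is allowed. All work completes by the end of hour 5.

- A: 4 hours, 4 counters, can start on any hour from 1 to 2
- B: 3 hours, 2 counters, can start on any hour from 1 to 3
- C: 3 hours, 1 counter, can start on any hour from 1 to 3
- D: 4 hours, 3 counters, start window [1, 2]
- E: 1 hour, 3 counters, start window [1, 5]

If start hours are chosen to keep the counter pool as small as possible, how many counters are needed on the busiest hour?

Early-start (A@1, B@1, C@1, D@1, E@1) gives peak 13: h1:13  h2:10  h3:10  h4:7  h5:0.
Shift E→4.
Schedule A@1, B@1, C@1, D@1, E@4: h1:10  h2:10  h3:10  h4:10  h5:0 — peak 10.

10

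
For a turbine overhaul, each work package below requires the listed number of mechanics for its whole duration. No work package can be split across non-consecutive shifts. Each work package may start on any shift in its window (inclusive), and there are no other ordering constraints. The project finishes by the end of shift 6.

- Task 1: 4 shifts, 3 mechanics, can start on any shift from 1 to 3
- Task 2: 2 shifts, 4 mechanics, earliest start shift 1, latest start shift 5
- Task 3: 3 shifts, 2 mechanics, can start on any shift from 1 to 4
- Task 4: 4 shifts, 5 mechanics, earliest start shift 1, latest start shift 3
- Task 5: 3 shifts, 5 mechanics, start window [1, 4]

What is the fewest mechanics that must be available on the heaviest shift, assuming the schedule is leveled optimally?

13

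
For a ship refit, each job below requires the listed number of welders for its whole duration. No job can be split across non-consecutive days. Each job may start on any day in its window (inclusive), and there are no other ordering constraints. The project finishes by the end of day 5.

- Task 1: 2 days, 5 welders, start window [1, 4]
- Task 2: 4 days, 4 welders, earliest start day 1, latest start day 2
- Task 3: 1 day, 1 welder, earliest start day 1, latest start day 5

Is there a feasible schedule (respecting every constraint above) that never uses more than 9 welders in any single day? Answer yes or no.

Schedule Task 1@1, Task 2@1, Task 3@3: d1:9  d2:9  d3:5  d4:4  d5:0 — peak 9 ≤ 9.

yes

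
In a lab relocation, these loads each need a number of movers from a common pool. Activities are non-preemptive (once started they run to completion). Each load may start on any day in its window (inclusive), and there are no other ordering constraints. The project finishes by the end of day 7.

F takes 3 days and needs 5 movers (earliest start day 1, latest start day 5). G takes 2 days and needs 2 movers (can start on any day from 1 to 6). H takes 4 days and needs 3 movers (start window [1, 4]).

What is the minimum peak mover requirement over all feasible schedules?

5

Early-start (F@1, G@1, H@1) gives peak 10: d1:10  d2:10  d3:8  d4:3  d5:0  d6:0  d7:0.
Shift G→4, H→4.
Schedule F@1, G@4, H@4: d1:5  d2:5  d3:5  d4:5  d5:5  d6:3  d7:3 — peak 5.
Total mover-days = 31 over 7 days ⇒ peak ≥ ⌈31/7⌉ = 5, so 5 is optimal.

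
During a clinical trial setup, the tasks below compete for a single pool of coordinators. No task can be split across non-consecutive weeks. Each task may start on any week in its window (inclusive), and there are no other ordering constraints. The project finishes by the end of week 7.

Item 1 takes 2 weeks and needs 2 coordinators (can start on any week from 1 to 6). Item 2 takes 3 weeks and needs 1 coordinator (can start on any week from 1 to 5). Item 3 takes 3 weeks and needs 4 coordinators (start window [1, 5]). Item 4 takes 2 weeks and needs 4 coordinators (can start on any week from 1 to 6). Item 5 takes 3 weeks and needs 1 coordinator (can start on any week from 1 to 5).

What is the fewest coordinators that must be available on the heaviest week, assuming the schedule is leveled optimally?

5

Early-start (Item 1@1, Item 2@1, Item 3@1, Item 4@1, Item 5@1) gives peak 12: w1:12  w2:12  w3:6  w4:0  w5:0  w6:0  w7:0.
Shift Item 3→3, Item 4→6, Item 5→4.
Schedule Item 1@1, Item 2@1, Item 3@3, Item 4@6, Item 5@4: w1:3  w2:3  w3:5  w4:5  w5:5  w6:5  w7:4 — peak 5.
Total coordinator-weeks = 30 over 7 weeks ⇒ peak ≥ ⌈30/7⌉ = 5, so 5 is optimal.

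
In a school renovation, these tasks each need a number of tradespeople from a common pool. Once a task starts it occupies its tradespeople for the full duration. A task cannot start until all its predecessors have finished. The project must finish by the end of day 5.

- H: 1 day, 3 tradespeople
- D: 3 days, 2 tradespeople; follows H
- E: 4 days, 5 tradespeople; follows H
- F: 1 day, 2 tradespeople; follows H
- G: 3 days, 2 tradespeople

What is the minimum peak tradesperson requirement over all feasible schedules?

9

Early-start (H@1, D@2, E@2, F@2, G@1) gives peak 11: d1:5  d2:11  d3:9  d4:7  d5:5.
Shift G→3.
Schedule H@1, D@2, E@2, F@2, G@3: d1:3  d2:9  d3:9  d4:9  d5:7 — peak 9.
No arrangement of the 24 feasible schedules does better.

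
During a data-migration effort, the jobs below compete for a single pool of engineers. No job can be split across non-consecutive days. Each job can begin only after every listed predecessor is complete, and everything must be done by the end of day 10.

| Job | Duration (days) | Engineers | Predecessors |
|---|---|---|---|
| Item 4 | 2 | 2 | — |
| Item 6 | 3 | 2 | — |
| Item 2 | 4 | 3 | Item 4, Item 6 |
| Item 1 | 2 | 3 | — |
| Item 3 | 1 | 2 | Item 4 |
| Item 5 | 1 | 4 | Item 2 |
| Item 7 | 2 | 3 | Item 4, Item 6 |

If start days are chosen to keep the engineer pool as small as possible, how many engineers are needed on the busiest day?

Early-start (Item 4@1, Item 6@1, Item 2@4, Item 1@1, Item 3@3, Item 5@8, Item 7@4) gives peak 7: d1:7  d2:7  d3:4  d4:6  d5:6  d6:3  d7:3  d8:4  d9:0  d10:0.
Shift Item 1→3, Item 3→5, Item 7→6.
Schedule Item 4@1, Item 6@1, Item 2@4, Item 1@3, Item 3@5, Item 5@8, Item 7@6: d1:4  d2:4  d3:5  d4:6  d5:5  d6:6  d7:6  d8:4  d9:0  d10:0 — peak 6.

6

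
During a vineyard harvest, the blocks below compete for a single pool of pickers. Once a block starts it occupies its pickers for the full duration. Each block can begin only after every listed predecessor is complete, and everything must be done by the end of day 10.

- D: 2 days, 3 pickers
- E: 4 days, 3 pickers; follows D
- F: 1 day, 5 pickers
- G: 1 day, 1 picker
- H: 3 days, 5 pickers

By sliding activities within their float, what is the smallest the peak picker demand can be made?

5

Early-start (D@1, E@3, F@1, G@1, H@1) gives peak 14: d1:14  d2:8  d3:8  d4:3  d5:3  d6:3  d7:0  d8:0  d9:0  d10:0.
Shift F→7, H→8.
Schedule D@1, E@3, F@7, G@1, H@8: d1:4  d2:3  d3:3  d4:3  d5:3  d6:3  d7:5  d8:5  d9:5  d10:5 — peak 5.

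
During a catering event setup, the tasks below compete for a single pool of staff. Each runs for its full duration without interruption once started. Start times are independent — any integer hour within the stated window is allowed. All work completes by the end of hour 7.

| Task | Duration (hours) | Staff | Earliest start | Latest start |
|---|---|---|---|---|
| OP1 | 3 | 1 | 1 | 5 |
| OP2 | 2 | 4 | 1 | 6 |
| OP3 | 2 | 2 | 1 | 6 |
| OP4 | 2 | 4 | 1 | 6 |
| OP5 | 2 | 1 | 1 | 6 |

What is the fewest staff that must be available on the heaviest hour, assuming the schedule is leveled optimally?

4

Early-start (OP1@1, OP2@1, OP3@1, OP4@1, OP5@1) gives peak 12: h1:12  h2:12  h3:1  h4:0  h5:0  h6:0  h7:0.
Shift OP2→4, OP4→6.
Schedule OP1@1, OP2@4, OP3@1, OP4@6, OP5@1: h1:4  h2:4  h3:1  h4:4  h5:4  h6:4  h7:4 — peak 4.
Total staffer-hours = 25 over 7 hours ⇒ peak ≥ ⌈25/7⌉ = 4, so 4 is optimal.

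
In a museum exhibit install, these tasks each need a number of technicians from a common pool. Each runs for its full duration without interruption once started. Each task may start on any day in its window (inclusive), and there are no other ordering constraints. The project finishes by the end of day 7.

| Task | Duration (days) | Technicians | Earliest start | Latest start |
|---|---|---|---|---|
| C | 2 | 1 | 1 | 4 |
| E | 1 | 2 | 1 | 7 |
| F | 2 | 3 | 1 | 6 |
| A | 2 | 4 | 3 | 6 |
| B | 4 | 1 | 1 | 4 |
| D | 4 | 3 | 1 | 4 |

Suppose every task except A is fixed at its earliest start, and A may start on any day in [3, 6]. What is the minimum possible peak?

10

A@3: d1:10  d2:8  d3:8  d4:8  d5:0  d6:0  d7:0 → peak 10
A@4: d1:10  d2:8  d3:4  d4:8  d5:4  d6:0  d7:0 → peak 10
A@5: d1:10  d2:8  d3:4  d4:4  d5:4  d6:4  d7:0 → peak 10
A@6: d1:10  d2:8  d3:4  d4:4  d5:0  d6:4  d7:4 → peak 10
Best is A@3, peak 10.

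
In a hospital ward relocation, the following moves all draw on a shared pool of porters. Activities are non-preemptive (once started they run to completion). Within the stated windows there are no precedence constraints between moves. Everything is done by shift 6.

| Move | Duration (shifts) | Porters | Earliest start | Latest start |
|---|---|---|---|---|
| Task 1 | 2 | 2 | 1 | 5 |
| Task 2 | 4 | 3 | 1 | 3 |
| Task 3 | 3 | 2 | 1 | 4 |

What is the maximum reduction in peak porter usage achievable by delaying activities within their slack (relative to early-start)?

2

Early-start peak: s1:7  s2:7  s3:5  s4:3  s5:0  s6:0 ⇒ 7.
Leveled (Task 1@1, Task 2@1, Task 3@3): s1:5  s2:5  s3:5  s4:5  s5:2  s6:0 ⇒ 5.
Reduction 7 − 5 = 2.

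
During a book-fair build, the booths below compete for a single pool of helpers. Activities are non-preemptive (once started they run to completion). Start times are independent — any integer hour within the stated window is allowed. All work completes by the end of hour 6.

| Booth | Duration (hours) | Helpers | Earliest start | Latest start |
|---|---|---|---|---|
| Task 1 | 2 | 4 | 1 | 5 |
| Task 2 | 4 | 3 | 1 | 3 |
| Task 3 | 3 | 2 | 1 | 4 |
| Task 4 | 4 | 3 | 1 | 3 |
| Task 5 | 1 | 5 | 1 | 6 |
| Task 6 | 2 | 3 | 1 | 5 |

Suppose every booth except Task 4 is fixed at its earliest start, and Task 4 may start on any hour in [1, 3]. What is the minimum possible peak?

17

Task 4@1: h1:20  h2:15  h3:8  h4:6  h5:0  h6:0 → peak 20
Task 4@2: h1:17  h2:15  h3:8  h4:6  h5:3  h6:0 → peak 17
Task 4@3: h1:17  h2:12  h3:8  h4:6  h5:3  h6:3 → peak 17
Best is Task 4@2, peak 17.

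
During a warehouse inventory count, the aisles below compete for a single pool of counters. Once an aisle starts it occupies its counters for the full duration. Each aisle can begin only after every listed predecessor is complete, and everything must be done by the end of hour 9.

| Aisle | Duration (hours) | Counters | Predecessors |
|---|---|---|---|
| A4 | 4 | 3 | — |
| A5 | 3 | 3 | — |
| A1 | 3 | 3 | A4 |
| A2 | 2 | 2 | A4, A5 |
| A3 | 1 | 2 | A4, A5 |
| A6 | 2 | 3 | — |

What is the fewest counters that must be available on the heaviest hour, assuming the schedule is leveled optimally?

Early-start (A4@1, A5@1, A1@5, A2@5, A3@5, A6@1) gives peak 9: h1:9  h2:9  h3:6  h4:3  h5:7  h6:5  h7:3  h8:0  h9:0.
Shift A3→7, A6→8.
Schedule A4@1, A5@1, A1@5, A2@5, A3@7, A6@8: h1:6  h2:6  h3:6  h4:3  h5:5  h6:5  h7:5  h8:3  h9:3 — peak 6.

6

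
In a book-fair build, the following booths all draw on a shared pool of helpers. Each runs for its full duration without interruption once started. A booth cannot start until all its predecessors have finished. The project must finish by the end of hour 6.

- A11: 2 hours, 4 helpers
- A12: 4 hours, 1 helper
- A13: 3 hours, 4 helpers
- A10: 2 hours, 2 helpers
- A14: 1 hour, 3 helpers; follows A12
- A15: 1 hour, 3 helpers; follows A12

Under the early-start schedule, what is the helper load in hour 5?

6

At early start, hour 5 has: A14, A15.
Demand: 3 + 3 = 6.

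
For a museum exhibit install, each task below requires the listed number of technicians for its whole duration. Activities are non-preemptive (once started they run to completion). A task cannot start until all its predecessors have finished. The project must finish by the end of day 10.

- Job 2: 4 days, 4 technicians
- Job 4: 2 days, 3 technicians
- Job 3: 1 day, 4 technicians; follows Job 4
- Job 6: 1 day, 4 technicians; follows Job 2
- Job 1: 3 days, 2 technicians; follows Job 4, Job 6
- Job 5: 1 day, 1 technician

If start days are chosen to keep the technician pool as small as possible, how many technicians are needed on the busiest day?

6

Early-start (Job 2@1, Job 4@1, Job 3@3, Job 6@5, Job 1@6, Job 5@1) gives peak 8: d1:8  d2:7  d3:8  d4:4  d5:4  d6:2  d7:2  d8:2  d9:0  d10:0.
Shift Job 4→5, Job 3→8, Job 6→7, Job 1→8.
Schedule Job 2@1, Job 4@5, Job 3@8, Job 6@7, Job 1@8, Job 5@1: d1:5  d2:4  d3:4  d4:4  d5:3  d6:3  d7:4  d8:6  d9:2  d10:2 — peak 6.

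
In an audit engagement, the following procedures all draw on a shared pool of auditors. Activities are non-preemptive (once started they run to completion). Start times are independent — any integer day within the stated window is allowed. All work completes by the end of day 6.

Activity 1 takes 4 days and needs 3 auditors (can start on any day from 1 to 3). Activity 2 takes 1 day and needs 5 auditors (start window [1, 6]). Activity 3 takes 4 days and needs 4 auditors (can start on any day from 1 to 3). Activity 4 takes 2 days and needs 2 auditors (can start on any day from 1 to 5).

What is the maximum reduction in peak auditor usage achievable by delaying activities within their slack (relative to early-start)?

7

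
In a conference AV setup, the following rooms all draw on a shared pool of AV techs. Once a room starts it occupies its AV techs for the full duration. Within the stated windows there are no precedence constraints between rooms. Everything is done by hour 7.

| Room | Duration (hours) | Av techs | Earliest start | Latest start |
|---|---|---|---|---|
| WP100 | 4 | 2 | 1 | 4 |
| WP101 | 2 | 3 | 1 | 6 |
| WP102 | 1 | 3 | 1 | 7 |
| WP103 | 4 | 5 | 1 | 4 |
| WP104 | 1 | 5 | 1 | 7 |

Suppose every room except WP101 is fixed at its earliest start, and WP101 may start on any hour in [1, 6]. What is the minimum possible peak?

15

WP101@1: h1:18  h2:10  h3:7  h4:7  h5:0  h6:0  h7:0 → peak 18
WP101@2: h1:15  h2:10  h3:10  h4:7  h5:0  h6:0  h7:0 → peak 15
WP101@3: h1:15  h2:7  h3:10  h4:10  h5:0  h6:0  h7:0 → peak 15
WP101@4: h1:15  h2:7  h3:7  h4:10  h5:3  h6:0  h7:0 → peak 15
WP101@5: h1:15  h2:7  h3:7  h4:7  h5:3  h6:3  h7:0 → peak 15
WP101@6: h1:15  h2:7  h3:7  h4:7  h5:0  h6:3  h7:3 → peak 15
Best is WP101@2, peak 15.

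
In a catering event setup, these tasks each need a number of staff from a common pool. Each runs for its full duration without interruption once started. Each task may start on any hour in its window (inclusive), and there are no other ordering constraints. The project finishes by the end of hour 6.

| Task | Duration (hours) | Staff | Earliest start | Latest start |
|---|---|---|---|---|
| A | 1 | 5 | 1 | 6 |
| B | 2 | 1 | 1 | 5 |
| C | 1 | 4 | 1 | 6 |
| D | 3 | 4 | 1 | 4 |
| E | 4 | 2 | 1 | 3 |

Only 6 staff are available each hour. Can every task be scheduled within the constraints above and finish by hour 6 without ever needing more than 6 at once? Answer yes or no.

Schedule A@1, B@1, C@2, D@3, E@3: h1:6  h2:5  h3:6  h4:6  h5:6  h6:2 — peak 6 ≤ 6.

yes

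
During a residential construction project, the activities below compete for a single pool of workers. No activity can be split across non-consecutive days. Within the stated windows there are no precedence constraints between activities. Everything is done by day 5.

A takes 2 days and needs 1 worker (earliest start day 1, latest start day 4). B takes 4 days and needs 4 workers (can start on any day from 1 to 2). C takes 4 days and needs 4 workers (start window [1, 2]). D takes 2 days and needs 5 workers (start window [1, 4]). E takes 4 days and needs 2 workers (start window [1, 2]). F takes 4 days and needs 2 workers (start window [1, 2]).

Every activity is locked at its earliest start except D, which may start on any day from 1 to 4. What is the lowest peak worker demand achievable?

17

D@1: d1:18  d2:18  d3:12  d4:12  d5:0 → peak 18
D@2: d1:13  d2:18  d3:17  d4:12  d5:0 → peak 18
D@3: d1:13  d2:13  d3:17  d4:17  d5:0 → peak 17
D@4: d1:13  d2:13  d3:12  d4:17  d5:5 → peak 17
Best is D@3, peak 17.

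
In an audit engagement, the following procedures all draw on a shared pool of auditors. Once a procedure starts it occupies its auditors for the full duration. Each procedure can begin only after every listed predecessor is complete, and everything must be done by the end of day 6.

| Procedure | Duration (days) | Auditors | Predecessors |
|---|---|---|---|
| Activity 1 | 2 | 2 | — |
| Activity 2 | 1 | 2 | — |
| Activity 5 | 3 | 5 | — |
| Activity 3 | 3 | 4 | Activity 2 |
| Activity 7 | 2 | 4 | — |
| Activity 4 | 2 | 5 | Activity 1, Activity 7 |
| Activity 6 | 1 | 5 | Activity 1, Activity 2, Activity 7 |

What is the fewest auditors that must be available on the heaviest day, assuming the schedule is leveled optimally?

10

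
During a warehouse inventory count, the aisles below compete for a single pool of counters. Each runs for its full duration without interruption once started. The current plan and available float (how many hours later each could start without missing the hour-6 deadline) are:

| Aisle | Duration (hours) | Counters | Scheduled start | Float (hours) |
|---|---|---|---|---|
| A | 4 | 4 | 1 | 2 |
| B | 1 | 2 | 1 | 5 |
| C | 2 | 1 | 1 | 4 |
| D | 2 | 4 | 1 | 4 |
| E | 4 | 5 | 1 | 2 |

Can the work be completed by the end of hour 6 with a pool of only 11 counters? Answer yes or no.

yes

Schedule A@1, B@1, C@1, D@5, E@3: h1:7  h2:5  h3:9  h4:9  h5:9  h6:9 — peak 9 ≤ 11.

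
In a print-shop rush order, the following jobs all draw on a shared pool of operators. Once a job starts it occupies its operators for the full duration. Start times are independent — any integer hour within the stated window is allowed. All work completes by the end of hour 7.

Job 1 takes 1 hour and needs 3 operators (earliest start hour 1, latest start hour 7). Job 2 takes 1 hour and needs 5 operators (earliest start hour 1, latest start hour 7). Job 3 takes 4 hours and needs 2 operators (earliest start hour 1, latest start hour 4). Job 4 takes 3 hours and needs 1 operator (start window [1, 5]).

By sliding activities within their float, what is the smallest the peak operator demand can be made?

Early-start (Job 1@1, Job 2@1, Job 3@1, Job 4@1) gives peak 11: h1:11  h2:3  h3:3  h4:2  h5:0  h6:0  h7:0.
Shift Job 2→2, Job 3→3, Job 4→3.
Schedule Job 1@1, Job 2@2, Job 3@3, Job 4@3: h1:3  h2:5  h3:3  h4:3  h5:3  h6:2  h7:0 — peak 5.

5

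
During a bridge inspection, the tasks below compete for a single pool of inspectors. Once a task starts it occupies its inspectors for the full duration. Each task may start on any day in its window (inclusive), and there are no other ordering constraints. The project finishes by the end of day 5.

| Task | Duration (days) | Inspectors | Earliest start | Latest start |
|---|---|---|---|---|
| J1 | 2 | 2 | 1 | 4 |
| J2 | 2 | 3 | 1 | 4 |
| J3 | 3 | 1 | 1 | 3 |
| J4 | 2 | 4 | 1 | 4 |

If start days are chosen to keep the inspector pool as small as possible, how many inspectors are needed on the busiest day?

5

Early-start (J1@1, J2@1, J3@1, J4@1) gives peak 10: d1:10  d2:10  d3:1  d4:0  d5:0.
Shift J3→3, J4→3.
Schedule J1@1, J2@1, J3@3, J4@3: d1:5  d2:5  d3:5  d4:5  d5:1 — peak 5.
Total inspector-days = 21 over 5 days ⇒ peak ≥ ⌈21/5⌉ = 5, so 5 is optimal.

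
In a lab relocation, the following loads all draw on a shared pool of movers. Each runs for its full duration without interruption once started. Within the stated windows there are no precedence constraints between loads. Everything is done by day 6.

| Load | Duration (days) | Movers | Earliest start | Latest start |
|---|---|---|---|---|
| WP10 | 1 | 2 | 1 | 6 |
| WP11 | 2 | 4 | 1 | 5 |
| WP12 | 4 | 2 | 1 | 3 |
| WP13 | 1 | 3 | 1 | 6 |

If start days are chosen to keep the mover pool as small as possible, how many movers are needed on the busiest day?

5

Early-start (WP10@1, WP11@1, WP12@1, WP13@1) gives peak 11: d1:11  d2:6  d3:2  d4:2  d5:0  d6:0.
Shift WP11→5, WP13→2.
Schedule WP10@1, WP11@5, WP12@1, WP13@2: d1:4  d2:5  d3:2  d4:2  d5:4  d6:4 — peak 5.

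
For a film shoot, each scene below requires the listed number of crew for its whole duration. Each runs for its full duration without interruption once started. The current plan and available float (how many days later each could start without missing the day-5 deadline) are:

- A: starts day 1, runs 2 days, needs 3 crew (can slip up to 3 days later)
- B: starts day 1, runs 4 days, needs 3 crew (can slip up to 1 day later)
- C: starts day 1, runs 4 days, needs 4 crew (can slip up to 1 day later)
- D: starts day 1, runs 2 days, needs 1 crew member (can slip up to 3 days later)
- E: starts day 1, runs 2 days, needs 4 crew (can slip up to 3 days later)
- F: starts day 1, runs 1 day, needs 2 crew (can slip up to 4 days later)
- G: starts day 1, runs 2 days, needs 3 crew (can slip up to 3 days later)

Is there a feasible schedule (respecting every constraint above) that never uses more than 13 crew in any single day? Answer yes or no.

yes

Schedule A@1, B@1, C@1, D@3, E@3, F@5, G@1: d1:13  d2:13  d3:12  d4:12  d5:2 — peak 13 ≤ 13.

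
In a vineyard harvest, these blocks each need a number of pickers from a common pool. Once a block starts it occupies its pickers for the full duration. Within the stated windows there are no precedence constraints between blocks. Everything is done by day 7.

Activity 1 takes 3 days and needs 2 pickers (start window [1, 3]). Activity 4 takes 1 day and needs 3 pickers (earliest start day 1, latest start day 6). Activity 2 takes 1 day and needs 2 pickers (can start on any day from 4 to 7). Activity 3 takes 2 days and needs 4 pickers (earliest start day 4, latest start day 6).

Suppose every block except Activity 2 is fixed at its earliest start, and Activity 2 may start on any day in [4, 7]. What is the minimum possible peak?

Activity 2@4: d1:5  d2:2  d3:2  d4:6  d5:4  d6:0  d7:0 → peak 6
Activity 2@5: d1:5  d2:2  d3:2  d4:4  d5:6  d6:0  d7:0 → peak 6
Activity 2@6: d1:5  d2:2  d3:2  d4:4  d5:4  d6:2  d7:0 → peak 5
Activity 2@7: d1:5  d2:2  d3:2  d4:4  d5:4  d6:0  d7:2 → peak 5
Best is Activity 2@6, peak 5.

5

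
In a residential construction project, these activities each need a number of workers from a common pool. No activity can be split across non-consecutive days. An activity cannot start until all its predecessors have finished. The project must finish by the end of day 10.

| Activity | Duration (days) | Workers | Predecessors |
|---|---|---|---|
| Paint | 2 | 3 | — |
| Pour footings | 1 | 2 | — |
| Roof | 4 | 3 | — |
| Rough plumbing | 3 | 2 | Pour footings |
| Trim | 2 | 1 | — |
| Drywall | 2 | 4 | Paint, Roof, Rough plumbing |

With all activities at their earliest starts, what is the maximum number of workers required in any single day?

Early-start schedule: Paint@1, Pour footings@1, Roof@1, Rough plumbing@2, Trim@1, Drywall@5.
Load per day: day 1: 9, day 2: 9, day 3: 5, day 4: 5, day 5: 4, day 6: 4, day 7: 0, day 8: 0, day 9: 0, day 10: 0.
Peak is 9.

9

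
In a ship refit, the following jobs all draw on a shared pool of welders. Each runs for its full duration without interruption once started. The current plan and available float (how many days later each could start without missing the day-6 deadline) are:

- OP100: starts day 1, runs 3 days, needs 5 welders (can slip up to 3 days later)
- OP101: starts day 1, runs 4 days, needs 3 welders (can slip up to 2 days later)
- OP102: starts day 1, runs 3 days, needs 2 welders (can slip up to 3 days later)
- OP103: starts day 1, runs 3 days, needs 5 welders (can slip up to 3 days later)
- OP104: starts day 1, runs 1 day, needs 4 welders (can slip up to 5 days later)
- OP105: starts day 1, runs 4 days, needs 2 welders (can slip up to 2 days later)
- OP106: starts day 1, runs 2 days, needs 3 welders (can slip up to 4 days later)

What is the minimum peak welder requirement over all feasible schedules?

Early-start (OP100@1, OP101@1, OP102@1, OP103@1, OP104@1, OP105@1, OP106@1) gives peak 24: d1:24  d2:20  d3:17  d4:5  d5:0  d6:0.
Shift OP103→4, OP104→5, OP106→5.
Schedule OP100@1, OP101@1, OP102@1, OP103@4, OP104@5, OP105@1, OP106@5: d1:12  d2:12  d3:12  d4:10  d5:12  d6:8 — peak 12.

12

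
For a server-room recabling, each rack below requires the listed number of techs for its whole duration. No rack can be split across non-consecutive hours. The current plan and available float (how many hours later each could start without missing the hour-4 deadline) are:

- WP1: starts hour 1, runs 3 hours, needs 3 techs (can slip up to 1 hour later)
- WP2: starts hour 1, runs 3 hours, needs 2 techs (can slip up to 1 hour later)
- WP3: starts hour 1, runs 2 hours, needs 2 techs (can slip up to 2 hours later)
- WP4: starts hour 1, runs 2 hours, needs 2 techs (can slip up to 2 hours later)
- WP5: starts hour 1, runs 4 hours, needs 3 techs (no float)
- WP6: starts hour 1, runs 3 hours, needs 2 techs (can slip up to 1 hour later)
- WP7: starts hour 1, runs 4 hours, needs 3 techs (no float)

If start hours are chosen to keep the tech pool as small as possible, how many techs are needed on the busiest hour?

15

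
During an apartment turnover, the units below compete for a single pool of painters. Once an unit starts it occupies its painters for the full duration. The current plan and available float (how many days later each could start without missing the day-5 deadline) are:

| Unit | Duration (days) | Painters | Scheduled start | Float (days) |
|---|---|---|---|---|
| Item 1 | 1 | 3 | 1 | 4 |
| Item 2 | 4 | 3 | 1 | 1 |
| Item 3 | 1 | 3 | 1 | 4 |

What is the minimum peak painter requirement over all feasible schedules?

6

Early-start (Item 1@1, Item 2@1, Item 3@1) gives peak 9: d1:9  d2:3  d3:3  d4:3  d5:0.
Shift Item 3→2.
Schedule Item 1@1, Item 2@1, Item 3@2: d1:6  d2:6  d3:3  d4:3  d5:0 — peak 6.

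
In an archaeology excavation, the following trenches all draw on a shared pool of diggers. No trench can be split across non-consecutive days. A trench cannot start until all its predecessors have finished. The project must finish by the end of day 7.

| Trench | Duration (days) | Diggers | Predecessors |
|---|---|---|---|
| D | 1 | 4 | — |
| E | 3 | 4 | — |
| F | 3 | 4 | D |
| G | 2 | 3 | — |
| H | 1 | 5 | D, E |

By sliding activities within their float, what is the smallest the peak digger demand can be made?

Early-start (D@1, E@1, F@2, G@1, H@4) gives peak 11: d1:11  d2:11  d3:8  d4:9  d5:0  d6:0  d7:0.
Shift G→4, H→5.
Schedule D@1, E@1, F@2, G@4, H@5: d1:8  d2:8  d3:8  d4:7  d5:8  d6:0  d7:0 — peak 8.

8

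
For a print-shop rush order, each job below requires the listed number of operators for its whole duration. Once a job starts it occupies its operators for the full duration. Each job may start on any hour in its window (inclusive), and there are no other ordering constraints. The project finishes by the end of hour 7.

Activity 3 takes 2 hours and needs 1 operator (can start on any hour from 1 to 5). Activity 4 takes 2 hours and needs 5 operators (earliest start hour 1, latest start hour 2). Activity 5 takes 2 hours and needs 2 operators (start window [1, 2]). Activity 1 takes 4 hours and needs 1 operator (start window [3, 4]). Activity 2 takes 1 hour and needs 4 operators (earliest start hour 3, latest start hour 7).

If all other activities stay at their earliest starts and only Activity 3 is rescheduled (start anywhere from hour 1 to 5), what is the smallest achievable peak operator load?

7

Activity 3@1: h1:8  h2:8  h3:5  h4:1  h5:1  h6:1  h7:0 → peak 8
Activity 3@2: h1:7  h2:8  h3:6  h4:1  h5:1  h6:1  h7:0 → peak 8
Activity 3@3: h1:7  h2:7  h3:6  h4:2  h5:1  h6:1  h7:0 → peak 7
Activity 3@4: h1:7  h2:7  h3:5  h4:2  h5:2  h6:1  h7:0 → peak 7
Activity 3@5: h1:7  h2:7  h3:5  h4:1  h5:2  h6:2  h7:0 → peak 7
Best is Activity 3@3, peak 7.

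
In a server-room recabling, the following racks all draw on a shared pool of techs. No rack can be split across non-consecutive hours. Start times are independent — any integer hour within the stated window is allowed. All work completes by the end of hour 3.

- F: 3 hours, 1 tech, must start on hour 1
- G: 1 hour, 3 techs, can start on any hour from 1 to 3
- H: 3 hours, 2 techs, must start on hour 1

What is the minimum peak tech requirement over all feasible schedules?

Schedule F@1, G@1, H@1: h1:6  h2:3  h3:3 — peak 6.
No arrangement of the 3 feasible schedules does better.

6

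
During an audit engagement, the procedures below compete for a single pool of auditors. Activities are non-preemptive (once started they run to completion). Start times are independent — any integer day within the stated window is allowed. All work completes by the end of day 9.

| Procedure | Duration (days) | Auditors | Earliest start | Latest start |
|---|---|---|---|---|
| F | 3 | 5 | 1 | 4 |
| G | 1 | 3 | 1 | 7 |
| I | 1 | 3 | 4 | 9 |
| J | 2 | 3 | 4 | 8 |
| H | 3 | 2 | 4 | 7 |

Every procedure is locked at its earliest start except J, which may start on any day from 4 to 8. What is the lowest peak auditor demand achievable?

8

J@4: d1:8  d2:5  d3:5  d4:8  d5:5  d6:2  d7:0  d8:0  d9:0 → peak 8
J@5: d1:8  d2:5  d3:5  d4:5  d5:5  d6:5  d7:0  d8:0  d9:0 → peak 8
J@6: d1:8  d2:5  d3:5  d4:5  d5:2  d6:5  d7:3  d8:0  d9:0 → peak 8
J@7: d1:8  d2:5  d3:5  d4:5  d5:2  d6:2  d7:3  d8:3  d9:0 → peak 8
J@8: d1:8  d2:5  d3:5  d4:5  d5:2  d6:2  d7:0  d8:3  d9:3 → peak 8
Best is J@4, peak 8.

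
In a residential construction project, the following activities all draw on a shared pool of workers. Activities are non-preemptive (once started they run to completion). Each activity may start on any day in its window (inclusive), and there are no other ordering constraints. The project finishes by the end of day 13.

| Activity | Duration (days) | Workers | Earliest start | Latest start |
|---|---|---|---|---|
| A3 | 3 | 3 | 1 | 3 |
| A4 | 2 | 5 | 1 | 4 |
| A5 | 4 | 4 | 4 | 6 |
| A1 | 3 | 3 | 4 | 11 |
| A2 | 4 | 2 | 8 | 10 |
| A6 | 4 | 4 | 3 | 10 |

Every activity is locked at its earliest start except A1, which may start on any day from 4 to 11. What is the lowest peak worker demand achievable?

A1@4: d1:8  d2:8  d3:7  d4:11  d5:11  d6:11  d7:4  d8:2  d9:2  d10:2  d11:2  d12:0  d13:0 → peak 11
A1@5: d1:8  d2:8  d3:7  d4:8  d5:11  d6:11  d7:7  d8:2  d9:2  d10:2  d11:2  d12:0  d13:0 → peak 11
A1@6: d1:8  d2:8  d3:7  d4:8  d5:8  d6:11  d7:7  d8:5  d9:2  d10:2  d11:2  d12:0  d13:0 → peak 11
A1@7: d1:8  d2:8  d3:7  d4:8  d5:8  d6:8  d7:7  d8:5  d9:5  d10:2  d11:2  d12:0  d13:0 → peak 8
A1@8: d1:8  d2:8  d3:7  d4:8  d5:8  d6:8  d7:4  d8:5  d9:5  d10:5  d11:2  d12:0  d13:0 → peak 8
A1@9: d1:8  d2:8  d3:7  d4:8  d5:8  d6:8  d7:4  d8:2  d9:5  d10:5  d11:5  d12:0  d13:0 → peak 8
A1@10: d1:8  d2:8  d3:7  d4:8  d5:8  d6:8  d7:4  d8:2  d9:2  d10:5  d11:5  d12:3  d13:0 → peak 8
A1@11: d1:8  d2:8  d3:7  d4:8  d5:8  d6:8  d7:4  d8:2  d9:2  d10:2  d11:5  d12:3  d13:3 → peak 8
Best is A1@7, peak 8.

8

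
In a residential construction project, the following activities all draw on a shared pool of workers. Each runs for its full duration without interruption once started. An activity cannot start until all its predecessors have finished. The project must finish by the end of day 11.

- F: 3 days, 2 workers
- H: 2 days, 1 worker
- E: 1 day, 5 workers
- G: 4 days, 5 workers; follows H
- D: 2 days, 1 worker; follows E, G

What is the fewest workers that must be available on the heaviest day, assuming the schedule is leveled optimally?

5

Early-start (F@1, H@1, E@1, G@3, D@7) gives peak 8: d1:8  d2:3  d3:7  d4:5  d5:5  d6:5  d7:1  d8:1  d9:0  d10:0  d11:0.
Shift E→4, G→5, D→9.
Schedule F@1, H@1, E@4, G@5, D@9: d1:3  d2:3  d3:2  d4:5  d5:5  d6:5  d7:5  d8:5  d9:1  d10:1  d11:0 — peak 5.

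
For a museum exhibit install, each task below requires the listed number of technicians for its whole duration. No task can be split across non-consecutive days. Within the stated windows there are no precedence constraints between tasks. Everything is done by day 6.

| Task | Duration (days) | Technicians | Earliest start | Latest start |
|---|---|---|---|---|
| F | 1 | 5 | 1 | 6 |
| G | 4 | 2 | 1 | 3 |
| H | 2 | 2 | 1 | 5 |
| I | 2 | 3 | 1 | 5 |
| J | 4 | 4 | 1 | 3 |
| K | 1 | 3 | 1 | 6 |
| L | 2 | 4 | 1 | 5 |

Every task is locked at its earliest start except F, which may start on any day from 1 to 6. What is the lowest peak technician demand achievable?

18

F@1: d1:23  d2:15  d3:6  d4:6  d5:0  d6:0 → peak 23
F@2: d1:18  d2:20  d3:6  d4:6  d5:0  d6:0 → peak 20
F@3: d1:18  d2:15  d3:11  d4:6  d5:0  d6:0 → peak 18
F@4: d1:18  d2:15  d3:6  d4:11  d5:0  d6:0 → peak 18
F@5: d1:18  d2:15  d3:6  d4:6  d5:5  d6:0 → peak 18
F@6: d1:18  d2:15  d3:6  d4:6  d5:0  d6:5 → peak 18
Best is F@3, peak 18.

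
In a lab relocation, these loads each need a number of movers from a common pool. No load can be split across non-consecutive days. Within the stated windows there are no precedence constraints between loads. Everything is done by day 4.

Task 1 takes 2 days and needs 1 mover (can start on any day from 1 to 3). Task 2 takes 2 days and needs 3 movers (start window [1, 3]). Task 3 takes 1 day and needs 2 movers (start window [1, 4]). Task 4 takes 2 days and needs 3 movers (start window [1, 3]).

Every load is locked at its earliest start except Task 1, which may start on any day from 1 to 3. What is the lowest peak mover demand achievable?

8

Task 1@1: d1:9  d2:7  d3:0  d4:0 → peak 9
Task 1@2: d1:8  d2:7  d3:1  d4:0 → peak 8
Task 1@3: d1:8  d2:6  d3:1  d4:1 → peak 8
Best is Task 1@2, peak 8.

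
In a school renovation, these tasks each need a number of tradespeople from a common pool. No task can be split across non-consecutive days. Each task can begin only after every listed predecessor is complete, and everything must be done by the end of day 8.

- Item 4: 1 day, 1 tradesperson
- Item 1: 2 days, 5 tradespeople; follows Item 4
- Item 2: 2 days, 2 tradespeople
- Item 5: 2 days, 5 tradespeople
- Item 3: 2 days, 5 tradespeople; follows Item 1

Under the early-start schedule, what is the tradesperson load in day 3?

At early start, day 3 has: Item 1.
Demand: 5 = 5.

5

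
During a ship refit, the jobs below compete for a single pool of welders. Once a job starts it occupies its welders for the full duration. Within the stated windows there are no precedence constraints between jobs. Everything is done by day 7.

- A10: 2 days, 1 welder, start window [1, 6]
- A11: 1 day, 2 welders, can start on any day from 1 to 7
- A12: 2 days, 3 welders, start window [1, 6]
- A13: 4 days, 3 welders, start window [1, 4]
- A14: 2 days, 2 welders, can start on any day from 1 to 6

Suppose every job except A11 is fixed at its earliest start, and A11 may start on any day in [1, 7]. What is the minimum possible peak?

9

A11@1: d1:11  d2:9  d3:3  d4:3  d5:0  d6:0  d7:0 → peak 11
A11@2: d1:9  d2:11  d3:3  d4:3  d5:0  d6:0  d7:0 → peak 11
A11@3: d1:9  d2:9  d3:5  d4:3  d5:0  d6:0  d7:0 → peak 9
A11@4: d1:9  d2:9  d3:3  d4:5  d5:0  d6:0  d7:0 → peak 9
A11@5: d1:9  d2:9  d3:3  d4:3  d5:2  d6:0  d7:0 → peak 9
A11@6: d1:9  d2:9  d3:3  d4:3  d5:0  d6:2  d7:0 → peak 9
A11@7: d1:9  d2:9  d3:3  d4:3  d5:0  d6:0  d7:2 → peak 9
Best is A11@3, peak 9.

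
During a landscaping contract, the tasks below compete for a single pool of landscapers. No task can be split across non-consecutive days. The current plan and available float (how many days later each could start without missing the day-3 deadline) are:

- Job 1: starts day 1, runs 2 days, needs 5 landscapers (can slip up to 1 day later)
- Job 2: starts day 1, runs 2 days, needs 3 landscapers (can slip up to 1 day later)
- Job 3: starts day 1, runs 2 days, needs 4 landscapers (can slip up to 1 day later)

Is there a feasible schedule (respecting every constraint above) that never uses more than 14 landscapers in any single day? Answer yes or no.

Schedule Job 1@1, Job 2@1, Job 3@1: d1:12  d2:12  d3:0 — peak 12 ≤ 14.

yes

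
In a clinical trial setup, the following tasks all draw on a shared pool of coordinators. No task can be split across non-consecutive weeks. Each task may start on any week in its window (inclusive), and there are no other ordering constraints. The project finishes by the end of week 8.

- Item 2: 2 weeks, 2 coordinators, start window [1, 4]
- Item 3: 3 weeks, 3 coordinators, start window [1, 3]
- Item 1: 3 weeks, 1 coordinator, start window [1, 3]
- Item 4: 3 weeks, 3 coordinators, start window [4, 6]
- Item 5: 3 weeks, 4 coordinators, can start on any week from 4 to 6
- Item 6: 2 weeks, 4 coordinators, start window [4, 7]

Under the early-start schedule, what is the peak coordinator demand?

11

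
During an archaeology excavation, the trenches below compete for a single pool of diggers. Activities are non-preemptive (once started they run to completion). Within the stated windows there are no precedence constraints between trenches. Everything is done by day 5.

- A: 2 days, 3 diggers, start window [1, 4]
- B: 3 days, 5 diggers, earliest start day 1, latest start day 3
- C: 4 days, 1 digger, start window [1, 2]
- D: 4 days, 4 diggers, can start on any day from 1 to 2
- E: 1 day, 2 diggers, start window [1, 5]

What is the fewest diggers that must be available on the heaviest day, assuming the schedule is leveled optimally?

10

Early-start (A@1, B@1, C@1, D@1, E@1) gives peak 15: d1:15  d2:13  d3:10  d4:5  d5:0.
Shift B→3.
Schedule A@1, B@3, C@1, D@1, E@1: d1:10  d2:8  d3:10  d4:10  d5:5 — peak 10.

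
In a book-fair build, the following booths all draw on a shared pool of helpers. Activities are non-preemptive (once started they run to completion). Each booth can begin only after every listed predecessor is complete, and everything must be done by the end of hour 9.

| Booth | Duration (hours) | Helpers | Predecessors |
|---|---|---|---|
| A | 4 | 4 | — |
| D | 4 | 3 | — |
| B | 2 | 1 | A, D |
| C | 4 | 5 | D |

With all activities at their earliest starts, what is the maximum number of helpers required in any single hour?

Early-start schedule: A@1, D@1, B@5, C@5.
Load per hour: hour 1: 7, hour 2: 7, hour 3: 7, hour 4: 7, hour 5: 6, hour 6: 6, hour 7: 5, hour 8: 5, hour 9: 0.
Peak is 7.

7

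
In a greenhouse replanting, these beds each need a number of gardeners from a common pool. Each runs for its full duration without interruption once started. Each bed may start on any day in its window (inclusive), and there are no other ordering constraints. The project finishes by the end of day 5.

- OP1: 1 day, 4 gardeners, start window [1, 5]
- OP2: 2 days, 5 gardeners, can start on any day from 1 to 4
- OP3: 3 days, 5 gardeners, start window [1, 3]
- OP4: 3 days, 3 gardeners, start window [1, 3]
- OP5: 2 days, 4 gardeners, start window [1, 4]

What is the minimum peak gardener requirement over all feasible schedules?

11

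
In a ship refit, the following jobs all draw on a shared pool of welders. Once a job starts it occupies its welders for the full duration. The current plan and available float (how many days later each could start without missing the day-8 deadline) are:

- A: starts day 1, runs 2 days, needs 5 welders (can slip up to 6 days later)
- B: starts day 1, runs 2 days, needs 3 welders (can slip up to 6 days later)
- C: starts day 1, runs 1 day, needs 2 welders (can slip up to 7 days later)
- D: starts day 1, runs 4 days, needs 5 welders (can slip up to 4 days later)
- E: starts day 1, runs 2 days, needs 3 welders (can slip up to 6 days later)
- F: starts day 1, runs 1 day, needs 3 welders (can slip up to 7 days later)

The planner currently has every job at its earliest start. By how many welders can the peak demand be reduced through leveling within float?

Early-start peak: d1:21  d2:16  d3:5  d4:5  d5:0  d6:0  d7:0  d8:0 ⇒ 21.
Leveled (A@1, B@1, C@3, D@3, E@4, F@6): d1:8  d2:8  d3:7  d4:8  d5:8  d6:8  d7:0  d8:0 ⇒ 8.
Reduction 21 − 8 = 13.

13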